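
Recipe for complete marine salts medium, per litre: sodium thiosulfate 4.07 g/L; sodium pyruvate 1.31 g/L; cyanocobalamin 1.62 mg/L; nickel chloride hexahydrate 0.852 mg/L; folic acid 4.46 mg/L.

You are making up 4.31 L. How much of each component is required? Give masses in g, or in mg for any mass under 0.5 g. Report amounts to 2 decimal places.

sodium thiosulfate 17.54 g; sodium pyruvate 5.65 g; cyanocobalamin 6.98 mg; nickel chloride hexahydrate 3.67 mg; folic acid 19.22 mg

Scale factor relative to 1 L: 4.31.
sodium thiosulfate: 4.07 g/L × 4.31 L = 17.54 g
sodium pyruvate: 1.31 g/L × 4.31 L = 5.65 g
cyanocobalamin: 1.62 mg/L × 4.31 L = 6.98 mg
nickel chloride hexahydrate: 0.852 mg/L × 4.31 L = 3.67 mg
folic acid: 4.46 mg/L × 4.31 L = 19.22 mg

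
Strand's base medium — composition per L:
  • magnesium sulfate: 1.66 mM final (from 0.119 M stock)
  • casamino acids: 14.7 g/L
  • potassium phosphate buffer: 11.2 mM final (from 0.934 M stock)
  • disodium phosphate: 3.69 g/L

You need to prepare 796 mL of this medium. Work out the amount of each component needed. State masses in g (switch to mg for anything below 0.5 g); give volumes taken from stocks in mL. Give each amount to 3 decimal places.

magnesium sulfate 11.104 mL; casamino acids 11.701 g; potassium phosphate buffer 9.545 mL; disodium phosphate 2.937 g

Working volume: 796 mL = 0.796 L.
magnesium sulfate: dilute stock: 1.66 mM × 796 mL ÷ 119 mM = 11.104 mL
casamino acids: 14.7 g/L × 0.796 L = 11.701 g
potassium phosphate buffer: V = C2·V2/C1 = 11.2 mM × 796 mL ÷ 934 mM = 9.545 mL
disodium phosphate: 3.69 g/L × 0.796 L = 2.937 g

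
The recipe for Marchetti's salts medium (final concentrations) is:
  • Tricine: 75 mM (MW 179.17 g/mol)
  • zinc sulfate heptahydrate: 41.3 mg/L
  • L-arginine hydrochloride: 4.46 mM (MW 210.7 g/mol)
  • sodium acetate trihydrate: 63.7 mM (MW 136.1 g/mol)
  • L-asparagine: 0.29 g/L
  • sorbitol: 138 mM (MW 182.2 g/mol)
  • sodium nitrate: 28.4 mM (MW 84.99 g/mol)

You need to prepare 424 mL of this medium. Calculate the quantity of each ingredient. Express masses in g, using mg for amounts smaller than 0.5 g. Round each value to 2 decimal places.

Target volume = 424 mL = 0.424 L.
Tricine: 75 mmol/L × 179.17 g/mol × 0.424 L ÷ 1000 = 5.70 g
zinc sulfate heptahydrate: 41.3 mg/L × 0.424 L = 17.51 mg
L-arginine hydrochloride: 4.46 mmol/L × 210.7 mg/mmol × 0.424 L = 398.44 mg
sodium acetate trihydrate: 63.7 mmol/L × 136.1 g/mol × 0.424 L ÷ 1000 = 3.68 g
L-asparagine: 0.29 g/L × 0.424 L = 0.12296 g = 122.96 mg
sorbitol: 138 mmol/L × 182.2 g/mol × 0.424 L ÷ 1000 = 10.66 g
sodium nitrate: 28.4 mmol/L × 84.99 g/mol × 0.424 L ÷ 1000 = 1.02 g

Tricine 5.70 g; zinc sulfate heptahydrate 17.51 mg; L-arginine hydrochloride 398.44 mg; sodium acetate trihydrate 3.68 g; L-asparagine 122.96 mg; sorbitol 10.66 g; sodium nitrate 1.02 g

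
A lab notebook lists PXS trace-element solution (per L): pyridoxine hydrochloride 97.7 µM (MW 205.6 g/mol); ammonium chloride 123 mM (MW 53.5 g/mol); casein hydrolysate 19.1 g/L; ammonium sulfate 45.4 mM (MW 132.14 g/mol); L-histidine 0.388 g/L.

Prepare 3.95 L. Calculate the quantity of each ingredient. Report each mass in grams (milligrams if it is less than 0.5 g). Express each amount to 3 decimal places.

Scale factor relative to 1 L: 3.95.
pyridoxine hydrochloride: 97.7 µmol/L × 205.6 g/mol × 3.95 L ÷ 1000 = 79.344 mg
ammonium chloride: 123 mmol/L × 53.5 g/mol × 3.95 L ÷ 1000 = 25.993 g
casein hydrolysate: 19.1 g/L × 3.95 L = 75.445 g
ammonium sulfate: 45.4 mmol/L × 132.14 g/mol × 3.95 L ÷ 1000 = 23.697 g
L-histidine: 0.388 g/L × 3.95 L = 1.533 g

pyridoxine hydrochloride 79.344 mg; ammonium chloride 25.993 g; casein hydrolysate 75.445 g; ammonium sulfate 23.697 g; L-histidine 1.533 g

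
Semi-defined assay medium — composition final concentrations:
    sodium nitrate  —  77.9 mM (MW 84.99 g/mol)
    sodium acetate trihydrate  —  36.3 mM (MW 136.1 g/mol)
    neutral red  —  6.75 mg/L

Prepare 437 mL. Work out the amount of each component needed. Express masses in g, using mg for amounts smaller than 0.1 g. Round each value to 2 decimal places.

sodium nitrate 2.89 g; sodium acetate trihydrate 2.16 g; neutral red 2.95 mg

Working volume: 437 mL = 0.437 L.
sodium nitrate: 77.9 mmol/L × 84.99 g/mol × 0.437 L ÷ 1000 = 2.89 g
sodium acetate trihydrate: 36.3 mmol/L × 136.1 g/mol × 0.437 L ÷ 1000 = 2.16 g
neutral red: 6.75 mg/L × 0.437 L = 2.95 mg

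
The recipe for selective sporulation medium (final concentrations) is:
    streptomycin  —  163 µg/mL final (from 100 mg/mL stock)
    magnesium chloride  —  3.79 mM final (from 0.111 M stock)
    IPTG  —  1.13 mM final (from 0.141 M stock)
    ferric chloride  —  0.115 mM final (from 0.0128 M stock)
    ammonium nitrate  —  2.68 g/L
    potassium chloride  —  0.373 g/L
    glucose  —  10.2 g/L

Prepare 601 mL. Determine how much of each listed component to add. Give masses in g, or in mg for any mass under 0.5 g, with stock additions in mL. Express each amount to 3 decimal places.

streptomycin 0.980 mL; magnesium chloride 20.521 mL; IPTG 4.817 mL; ferric chloride 5.400 mL; ammonium nitrate 1.611 g; potassium chloride 224.173 mg; glucose 6.130 g

Working volume: 601 mL = 0.601 L.
streptomycin: dilute stock: 163 µg/mL × 601 mL ÷ 100000 µg/mL = 0.980 mL
magnesium chloride: V = C2·V2/C1 = 3.79 mM × 601 mL ÷ 111 mM = 20.521 mL
IPTG: V = C2·V2/C1 = 1.13 mM × 601 mL ÷ 141 mM = 4.817 mL
ferric chloride: V = C2·V2/C1 = 0.115 mM × 601 mL ÷ 12.8 mM = 5.400 mL
ammonium nitrate: 2.68 g/L × 0.601 L = 1.611 g
potassium chloride: 0.373 g/L × 0.601 L = 0.224173 g = 224.173 mg
glucose: 10.2 g/L × 0.601 L = 6.130 g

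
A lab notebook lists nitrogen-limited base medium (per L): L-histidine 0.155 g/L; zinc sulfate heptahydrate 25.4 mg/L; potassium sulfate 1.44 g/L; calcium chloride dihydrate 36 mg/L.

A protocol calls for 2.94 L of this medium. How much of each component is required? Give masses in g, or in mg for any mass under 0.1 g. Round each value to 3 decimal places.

L-histidine 0.456 g; zinc sulfate heptahydrate 74.676 mg; potassium sulfate 4.234 g; calcium chloride dihydrate 0.106 g

Working volume: 2.94 L.
L-histidine: 0.155 g/L × 2.94 L = 0.456 g
zinc sulfate heptahydrate: 25.4 mg/L × 2.94 L = 74.676 mg
potassium sulfate: 1.44 g/L × 2.94 L = 4.234 g
calcium chloride dihydrate: 36 mg/L × 2.94 L = 105.84 mg = 0.106 g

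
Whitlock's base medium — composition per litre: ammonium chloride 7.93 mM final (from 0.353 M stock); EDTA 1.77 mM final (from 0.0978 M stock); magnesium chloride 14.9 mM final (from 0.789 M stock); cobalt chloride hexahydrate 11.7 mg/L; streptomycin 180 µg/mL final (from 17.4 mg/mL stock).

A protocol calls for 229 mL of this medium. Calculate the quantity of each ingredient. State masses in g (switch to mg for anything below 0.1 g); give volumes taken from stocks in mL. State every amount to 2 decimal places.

Working volume: 229 mL = 0.229 L.
ammonium chloride: C1V1 = C2V2 → 7.93 mM × 229 mL ÷ 353 mM = 5.14 mL
EDTA: V = C2·V2/C1 = 1.77 mM × 229 mL ÷ 97.8 mM = 4.14 mL
magnesium chloride: C1V1 = C2V2 → 14.9 mM × 229 mL ÷ 789 mM = 4.32 mL
cobalt chloride hexahydrate: 11.7 mg/L × 0.229 L = 2.68 mg
streptomycin: C1V1 = C2V2 → 180 µg/mL × 229 mL ÷ 17400 µg/mL = 2.37 mL

ammonium chloride 5.14 mL; EDTA 4.14 mL; magnesium chloride 4.32 mL; cobalt chloride hexahydrate 2.68 mg; streptomycin 2.37 mL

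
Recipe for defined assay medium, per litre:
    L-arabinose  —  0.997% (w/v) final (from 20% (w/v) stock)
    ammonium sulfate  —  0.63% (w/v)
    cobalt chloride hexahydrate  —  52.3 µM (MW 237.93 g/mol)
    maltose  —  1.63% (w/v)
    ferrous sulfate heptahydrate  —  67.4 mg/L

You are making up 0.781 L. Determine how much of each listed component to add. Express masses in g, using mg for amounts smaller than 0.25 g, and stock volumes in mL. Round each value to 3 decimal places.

Working volume: 0.781 L.
L-arabinose: dilute stock: 0.997% ÷ 20% × 781 mL = 38.933 mL
ammonium sulfate: 0.63 g per 100 mL × 781 mL ÷ 100 = 4.920 g
cobalt chloride hexahydrate: 52.3 µmol/L × 237.93 g/mol × 0.781 L ÷ 1000 = 9.719 mg
maltose: 1.63% w/v = 16.3 g/L → 16.3 × 0.781 L = 12.730 g
ferrous sulfate heptahydrate: 67.4 mg/L × 0.781 L = 52.639 mg

L-arabinose 38.933 mL; ammonium sulfate 4.920 g; cobalt chloride hexahydrate 9.719 mg; maltose 12.730 g; ferrous sulfate heptahydrate 52.639 mg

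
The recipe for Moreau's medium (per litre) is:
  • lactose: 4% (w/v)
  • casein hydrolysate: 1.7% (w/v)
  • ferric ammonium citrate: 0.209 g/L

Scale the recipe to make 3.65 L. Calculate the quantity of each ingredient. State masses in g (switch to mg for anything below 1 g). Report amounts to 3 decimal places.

Scale factor relative to 1 L: 3.65.
lactose: 4% w/v = 40 g/L → 40 × 3.65 L = 146.000 g
casein hydrolysate: 1.7 g per 100 mL × 3650 mL ÷ 100 = 62.050 g
ferric ammonium citrate: 0.209 g/L × 3.65 L = 0.76285 g = 762.850 mg

lactose 146.000 g; casein hydrolysate 62.050 g; ferric ammonium citrate 762.850 mg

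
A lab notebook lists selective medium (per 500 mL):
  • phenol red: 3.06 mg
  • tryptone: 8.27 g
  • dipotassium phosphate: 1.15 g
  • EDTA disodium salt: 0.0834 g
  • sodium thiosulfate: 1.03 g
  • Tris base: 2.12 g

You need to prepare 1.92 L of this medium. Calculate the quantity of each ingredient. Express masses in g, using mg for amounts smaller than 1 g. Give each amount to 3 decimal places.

Scale factor = 1920 mL / 500 mL = 3.84.
phenol red: 3.06 mg × (1920 mL / 500 mL) = 11.750 mg
tryptone: 8.27 g × (1920 mL / 500 mL) = 31.757 g
dipotassium phosphate: 1.15 g × (1920 mL / 500 mL) = 4.416 g
EDTA disodium salt: 0.0834 g × (1920 mL / 500 mL) = 0.320256 g = 320.256 mg
sodium thiosulfate: 1.03 g × (1920 mL / 500 mL) = 3.955 g
Tris base: 2.12 g × (1920 mL / 500 mL) = 8.141 g

phenol red 11.750 mg; tryptone 31.757 g; dipotassium phosphate 4.416 g; EDTA disodium salt 320.256 mg; sodium thiosulfate 3.955 g; Tris base 8.141 g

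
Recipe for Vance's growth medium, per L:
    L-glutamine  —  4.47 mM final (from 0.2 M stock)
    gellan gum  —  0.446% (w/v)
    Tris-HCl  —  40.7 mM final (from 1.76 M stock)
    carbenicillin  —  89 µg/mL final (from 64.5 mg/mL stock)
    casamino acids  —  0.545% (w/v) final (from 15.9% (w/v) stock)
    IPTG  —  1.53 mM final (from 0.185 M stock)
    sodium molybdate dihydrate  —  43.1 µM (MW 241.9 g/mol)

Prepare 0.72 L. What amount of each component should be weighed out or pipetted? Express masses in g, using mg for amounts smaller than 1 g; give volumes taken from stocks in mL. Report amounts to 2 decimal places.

Scale factor relative to 1 L: 0.72.
L-glutamine: dilute stock: 4.47 mM × 720 mL ÷ 200 mM = 16.09 mL
gellan gum: 0.446 g per 100 mL × 720 mL ÷ 100 = 3.21 g
Tris-HCl: V = C2·V2/C1 = 40.7 mM × 720 mL ÷ 1760 mM = 16.65 mL
carbenicillin: C1V1 = C2V2 → 89 µg/mL × 720 mL ÷ 64500 µg/mL = 0.99 mL
casamino acids: C1V1 = C2V2 → 0.545% ÷ 15.9% × 720 mL = 24.68 mL
IPTG: V = C2·V2/C1 = 1.53 mM × 720 mL ÷ 185 mM = 5.95 mL
sodium molybdate dihydrate: 43.1 µmol/L × 241.9 g/mol × 0.72 L ÷ 1000 = 7.51 mg

L-glutamine 16.09 mL; gellan gum 3.21 g; Tris-HCl 16.65 mL; carbenicillin 0.99 mL; casamino acids 24.68 mL; IPTG 5.95 mL; sodium molybdate dihydrate 7.51 mg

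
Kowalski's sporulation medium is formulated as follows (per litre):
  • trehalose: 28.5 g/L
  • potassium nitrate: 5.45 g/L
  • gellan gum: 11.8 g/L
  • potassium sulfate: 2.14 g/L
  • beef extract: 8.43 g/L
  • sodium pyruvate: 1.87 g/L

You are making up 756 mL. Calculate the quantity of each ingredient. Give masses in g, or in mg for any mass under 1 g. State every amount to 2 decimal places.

Working volume: 756 mL = 0.756 L.
trehalose: 28.5 g/L × 0.756 L = 21.55 g
potassium nitrate: 5.45 g/L × 0.756 L = 4.12 g
gellan gum: 11.8 g/L × 0.756 L = 8.92 g
potassium sulfate: 2.14 g/L × 0.756 L = 1.62 g
beef extract: 8.43 g/L × 0.756 L = 6.37 g
sodium pyruvate: 1.87 g/L × 0.756 L = 1.41 g

trehalose 21.55 g; potassium nitrate 4.12 g; gellan gum 8.92 g; potassium sulfate 1.62 g; beef extract 6.37 g; sodium pyruvate 1.41 g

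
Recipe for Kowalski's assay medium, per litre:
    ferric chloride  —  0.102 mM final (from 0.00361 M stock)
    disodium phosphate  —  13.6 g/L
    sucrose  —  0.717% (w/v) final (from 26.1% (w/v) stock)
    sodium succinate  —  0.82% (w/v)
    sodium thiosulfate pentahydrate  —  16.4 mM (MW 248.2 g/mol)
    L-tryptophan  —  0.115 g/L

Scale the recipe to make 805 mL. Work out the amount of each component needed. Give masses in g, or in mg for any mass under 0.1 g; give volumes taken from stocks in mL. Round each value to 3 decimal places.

Scale factor relative to 1 L: 0.805.
ferric chloride: dilute stock: 0.102 mM × 805 mL ÷ 3.61 mM = 22.745 mL
disodium phosphate: 13.6 g/L × 0.805 L = 10.948 g
sucrose: C1V1 = C2V2 → 0.717% ÷ 26.1% × 805 mL = 22.114 mL
sodium succinate: 0.82 g per 100 mL × 805 mL ÷ 100 = 6.601 g
sodium thiosulfate pentahydrate: 16.4 mmol/L × 248.2 g/mol × 0.805 L ÷ 1000 = 3.277 g
L-tryptophan: 0.115 g/L × 0.805 L = 0.092575 g = 92.575 mg

ferric chloride 22.745 mL; disodium phosphate 10.948 g; sucrose 22.114 mL; sodium succinate 6.601 g; sodium thiosulfate pentahydrate 3.277 g; L-tryptophan 92.575 mg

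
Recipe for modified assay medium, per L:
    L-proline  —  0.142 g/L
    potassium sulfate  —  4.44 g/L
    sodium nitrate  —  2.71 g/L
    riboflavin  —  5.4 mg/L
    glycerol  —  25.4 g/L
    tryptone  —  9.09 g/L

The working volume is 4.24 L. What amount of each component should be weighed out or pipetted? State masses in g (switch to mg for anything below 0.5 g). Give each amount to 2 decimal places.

L-proline 0.60 g; potassium sulfate 18.83 g; sodium nitrate 11.49 g; riboflavin 22.90 mg; glycerol 107.70 g; tryptone 38.54 g

Working volume: 4.24 L.
L-proline: 0.142 g/L × 4.24 L = 0.60 g
potassium sulfate: 4.44 g/L × 4.24 L = 18.83 g
sodium nitrate: 2.71 g/L × 4.24 L = 11.49 g
riboflavin: 5.4 mg/L × 4.24 L = 22.90 mg
glycerol: 25.4 g/L × 4.24 L = 107.70 g
tryptone: 9.09 g/L × 4.24 L = 38.54 g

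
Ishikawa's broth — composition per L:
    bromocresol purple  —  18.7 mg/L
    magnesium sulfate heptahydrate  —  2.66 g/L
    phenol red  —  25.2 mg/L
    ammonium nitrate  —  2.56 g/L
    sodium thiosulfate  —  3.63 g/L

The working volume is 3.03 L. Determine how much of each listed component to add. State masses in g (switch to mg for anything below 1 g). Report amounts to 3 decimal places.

bromocresol purple 56.661 mg; magnesium sulfate heptahydrate 8.060 g; phenol red 76.356 mg; ammonium nitrate 7.757 g; sodium thiosulfate 10.999 g

Scale factor relative to 1 L: 3.03.
bromocresol purple: 18.7 mg/L × 3.03 L = 56.661 mg
magnesium sulfate heptahydrate: 2.66 g/L × 3.03 L = 8.060 g
phenol red: 25.2 mg/L × 3.03 L = 76.356 mg
ammonium nitrate: 2.56 g/L × 3.03 L = 7.757 g
sodium thiosulfate: 3.63 g/L × 3.03 L = 10.999 g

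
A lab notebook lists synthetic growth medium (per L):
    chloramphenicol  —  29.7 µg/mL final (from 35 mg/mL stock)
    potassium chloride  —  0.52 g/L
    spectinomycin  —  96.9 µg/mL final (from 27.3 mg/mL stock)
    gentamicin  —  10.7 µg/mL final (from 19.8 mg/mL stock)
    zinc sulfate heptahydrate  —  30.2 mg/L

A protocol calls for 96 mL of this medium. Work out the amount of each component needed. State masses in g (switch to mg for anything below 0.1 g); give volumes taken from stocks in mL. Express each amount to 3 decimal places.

chloramphenicol 0.081 mL; potassium chloride 49.920 mg; spectinomycin 0.341 mL; gentamicin 0.052 mL; zinc sulfate heptahydrate 2.899 mg

Target volume = 96 mL = 0.096 L.
chloramphenicol: C1V1 = C2V2 → 29.7 µg/mL × 96 mL ÷ 35000 µg/mL = 0.081 mL
potassium chloride: 0.52 g/L × 0.096 L = 0.04992 g = 49.920 mg
spectinomycin: V = C2·V2/C1 = 96.9 µg/mL × 96 mL ÷ 27300 µg/mL = 0.341 mL
gentamicin: C1V1 = C2V2 → 10.7 µg/mL × 96 mL ÷ 19800 µg/mL = 0.052 mL
zinc sulfate heptahydrate: 30.2 mg/L × 0.096 L = 2.899 mg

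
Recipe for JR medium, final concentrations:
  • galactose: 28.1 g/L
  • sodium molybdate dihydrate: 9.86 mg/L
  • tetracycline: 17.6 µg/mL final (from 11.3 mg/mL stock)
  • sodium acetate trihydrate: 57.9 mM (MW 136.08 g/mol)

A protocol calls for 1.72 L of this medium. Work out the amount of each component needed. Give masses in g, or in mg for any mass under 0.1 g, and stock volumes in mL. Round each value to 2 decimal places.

Scale factor relative to 1 L: 1.72.
galactose: 28.1 g/L × 1.72 L = 48.33 g
sodium molybdate dihydrate: 9.86 mg/L × 1.72 L = 16.96 mg
tetracycline: dilute stock: 17.6 µg/mL × 1720 mL ÷ 11300 µg/mL = 2.68 mL
sodium acetate trihydrate: 57.9 mmol/L × 136.08 g/mol × 1.72 L ÷ 1000 = 13.55 g

galactose 48.33 g; sodium molybdate dihydrate 16.96 mg; tetracycline 2.68 mL; sodium acetate trihydrate 13.55 g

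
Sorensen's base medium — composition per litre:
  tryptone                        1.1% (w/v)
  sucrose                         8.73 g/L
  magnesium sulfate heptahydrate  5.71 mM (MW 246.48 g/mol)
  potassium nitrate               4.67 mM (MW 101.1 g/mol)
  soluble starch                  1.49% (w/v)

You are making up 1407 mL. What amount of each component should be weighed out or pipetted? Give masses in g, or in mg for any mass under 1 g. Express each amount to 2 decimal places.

tryptone 15.48 g; sucrose 12.28 g; magnesium sulfate heptahydrate 1.98 g; potassium nitrate 664.30 mg; soluble starch 20.96 g

Scale factor relative to 1 L: 1.407.
tryptone: 1.1 g per 100 mL × 1407 mL ÷ 100 = 15.48 g
sucrose: 8.73 g/L × 1.407 L = 12.28 g
magnesium sulfate heptahydrate: 5.71 mmol/L × 246.48 g/mol × 1.407 L ÷ 1000 = 1.98 g
potassium nitrate: 4.67 mmol/L × 101.1 mg/mmol × 1.407 L = 664.30 mg
soluble starch: 1.49% w/v = 14.9 g/L → 14.9 × 1.407 L = 20.96 g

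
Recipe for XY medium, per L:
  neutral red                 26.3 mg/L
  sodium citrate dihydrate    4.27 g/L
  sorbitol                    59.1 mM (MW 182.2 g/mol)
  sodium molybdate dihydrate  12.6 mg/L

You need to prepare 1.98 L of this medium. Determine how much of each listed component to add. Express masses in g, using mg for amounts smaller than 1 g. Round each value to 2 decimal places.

neutral red 52.07 mg; sodium citrate dihydrate 8.45 g; sorbitol 21.32 g; sodium molybdate dihydrate 24.95 mg

Scale factor relative to 1 L: 1.98.
neutral red: 26.3 mg/L × 1.98 L = 52.07 mg
sodium citrate dihydrate: 4.27 g/L × 1.98 L = 8.45 g
sorbitol: 59.1 mmol/L × 182.2 g/mol × 1.98 L ÷ 1000 = 21.32 g
sodium molybdate dihydrate: 12.6 mg/L × 1.98 L = 24.95 mg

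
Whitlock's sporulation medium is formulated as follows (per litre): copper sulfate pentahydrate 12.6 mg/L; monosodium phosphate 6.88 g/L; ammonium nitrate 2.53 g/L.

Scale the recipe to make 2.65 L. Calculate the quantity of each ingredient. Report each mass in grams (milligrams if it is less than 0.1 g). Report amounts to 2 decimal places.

copper sulfate pentahydrate 33.39 mg; monosodium phosphate 18.23 g; ammonium nitrate 6.70 g

Scale factor relative to 1 L: 2.65.
copper sulfate pentahydrate: 12.6 mg/L × 2.65 L = 33.39 mg
monosodium phosphate: 6.88 g/L × 2.65 L = 18.23 g
ammonium nitrate: 2.53 g/L × 2.65 L = 6.70 g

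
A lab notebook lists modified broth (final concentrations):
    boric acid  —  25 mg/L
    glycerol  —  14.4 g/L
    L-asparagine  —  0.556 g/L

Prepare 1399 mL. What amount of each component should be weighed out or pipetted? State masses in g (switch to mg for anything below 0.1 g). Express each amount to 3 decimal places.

boric acid 34.975 mg; glycerol 20.146 g; L-asparagine 0.778 g

Working volume: 1399 mL = 1.399 L.
boric acid: 25 mg/L × 1.399 L = 34.975 mg
glycerol: 14.4 g/L × 1.399 L = 20.146 g
L-asparagine: 0.556 g/L × 1.399 L = 0.778 g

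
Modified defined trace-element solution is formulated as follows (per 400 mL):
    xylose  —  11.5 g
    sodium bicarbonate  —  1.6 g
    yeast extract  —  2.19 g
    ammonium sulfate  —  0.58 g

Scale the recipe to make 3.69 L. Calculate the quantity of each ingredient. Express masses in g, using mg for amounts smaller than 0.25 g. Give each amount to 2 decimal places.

Ratio of target to recipe volume: 3690 / 400 = 9.225.
xylose: 11.5 g × (3690 mL / 400 mL) = 106.09 g
sodium bicarbonate: 1.6 g × (3690 mL / 400 mL) = 14.76 g
yeast extract: 2.19 g × (3690 mL / 400 mL) = 20.20 g
ammonium sulfate: 0.58 g × (3690 mL / 400 mL) = 5.35 g

xylose 106.09 g; sodium bicarbonate 14.76 g; yeast extract 20.20 g; ammonium sulfate 5.35 g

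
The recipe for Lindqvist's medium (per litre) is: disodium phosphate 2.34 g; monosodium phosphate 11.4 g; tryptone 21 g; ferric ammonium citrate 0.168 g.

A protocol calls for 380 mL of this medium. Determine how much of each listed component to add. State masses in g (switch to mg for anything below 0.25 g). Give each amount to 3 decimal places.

disodium phosphate 0.889 g; monosodium phosphate 4.332 g; tryptone 7.980 g; ferric ammonium citrate 63.840 mg

Scale factor = 380 mL / 1000 mL = 0.38.
disodium phosphate: 2.34 g × (380 mL / 1000 mL) = 0.889 g
monosodium phosphate: 11.4 g × (380 mL / 1000 mL) = 4.332 g
tryptone: 21 g × (380 mL / 1000 mL) = 7.980 g
ferric ammonium citrate: 0.168 g × (380 mL / 1000 mL) = 0.06384 g = 63.840 mg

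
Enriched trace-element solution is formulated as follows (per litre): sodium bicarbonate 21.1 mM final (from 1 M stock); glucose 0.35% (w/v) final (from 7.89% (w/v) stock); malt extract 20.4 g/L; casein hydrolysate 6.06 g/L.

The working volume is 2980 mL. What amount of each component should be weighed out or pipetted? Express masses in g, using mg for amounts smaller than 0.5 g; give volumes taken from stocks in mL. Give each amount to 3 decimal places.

sodium bicarbonate 62.878 mL; glucose 132.193 mL; malt extract 60.792 g; casein hydrolysate 18.059 g

Working volume: 2980 mL = 2.98 L.
sodium bicarbonate: C1V1 = C2V2 → 21.1 mM × 2980 mL ÷ 1000 mM = 62.878 mL
glucose: C1V1 = C2V2 → 0.35% ÷ 7.89% × 2980 mL = 132.193 mL
malt extract: 20.4 g/L × 2.98 L = 60.792 g
casein hydrolysate: 6.06 g/L × 2.98 L = 18.059 g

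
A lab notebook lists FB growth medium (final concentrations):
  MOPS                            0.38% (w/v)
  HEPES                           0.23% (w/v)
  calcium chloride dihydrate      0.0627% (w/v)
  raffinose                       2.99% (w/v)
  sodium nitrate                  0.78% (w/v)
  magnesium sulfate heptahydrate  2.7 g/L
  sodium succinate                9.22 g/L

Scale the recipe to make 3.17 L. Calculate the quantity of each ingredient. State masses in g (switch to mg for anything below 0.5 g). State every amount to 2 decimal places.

Working volume: 3.17 L.
MOPS: 0.38% w/v = 3.8 g/L → 3.8 × 3.17 L = 12.05 g
HEPES: 0.23% w/v = 2.3 g/L → 2.3 × 3.17 L = 7.29 g
calcium chloride dihydrate: 0.0627 g per 100 mL × 3170 mL ÷ 100 = 1.99 g
raffinose: 2.99% w/v = 29.9 g/L → 29.9 × 3.17 L = 94.78 g
sodium nitrate: 0.78 g per 100 mL × 3170 mL ÷ 100 = 24.73 g
magnesium sulfate heptahydrate: 2.7 g/L × 3.17 L = 8.56 g
sodium succinate: 9.22 g/L × 3.17 L = 29.23 g

MOPS 12.05 g; HEPES 7.29 g; calcium chloride dihydrate 1.99 g; raffinose 94.78 g; sodium nitrate 24.73 g; magnesium sulfate heptahydrate 8.56 g; sodium succinate 29.23 g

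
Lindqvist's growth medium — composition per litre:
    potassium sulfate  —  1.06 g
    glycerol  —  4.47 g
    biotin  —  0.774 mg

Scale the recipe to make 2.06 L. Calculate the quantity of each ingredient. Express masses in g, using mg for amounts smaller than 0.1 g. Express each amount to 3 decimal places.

Ratio of target to recipe volume: 2060 / 1000 = 2.06.
potassium sulfate: 1.06 g × (2060 mL / 1000 mL) = 2.184 g
glycerol: 4.47 g × (2060 mL / 1000 mL) = 9.208 g
biotin: 0.774 mg × (2060 mL / 1000 mL) = 1.594 mg

potassium sulfate 2.184 g; glycerol 9.208 g; biotin 1.594 mg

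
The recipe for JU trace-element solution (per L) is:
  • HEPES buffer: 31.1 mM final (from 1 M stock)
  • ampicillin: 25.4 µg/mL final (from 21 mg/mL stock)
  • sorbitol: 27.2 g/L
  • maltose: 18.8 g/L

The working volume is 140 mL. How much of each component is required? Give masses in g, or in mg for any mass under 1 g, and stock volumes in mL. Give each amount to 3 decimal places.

Target volume = 140 mL = 0.14 L.
HEPES buffer: C1V1 = C2V2 → 31.1 mM × 140 mL ÷ 1000 mM = 4.354 mL
ampicillin: V = C2·V2/C1 = 25.4 µg/mL × 140 mL ÷ 21000 µg/mL = 0.169 mL
sorbitol: 27.2 g/L × 0.14 L = 3.808 g
maltose: 18.8 g/L × 0.14 L = 2.632 g

HEPES buffer 4.354 mL; ampicillin 0.169 mL; sorbitol 3.808 g; maltose 2.632 g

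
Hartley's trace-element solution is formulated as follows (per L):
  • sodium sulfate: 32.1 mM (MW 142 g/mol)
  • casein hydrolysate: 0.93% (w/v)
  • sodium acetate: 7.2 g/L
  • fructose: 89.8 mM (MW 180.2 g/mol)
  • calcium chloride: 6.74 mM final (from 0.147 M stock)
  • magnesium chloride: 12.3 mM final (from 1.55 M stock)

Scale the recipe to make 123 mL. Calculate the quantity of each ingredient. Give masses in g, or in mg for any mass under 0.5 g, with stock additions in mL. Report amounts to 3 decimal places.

sodium sulfate 0.561 g; casein hydrolysate 1.144 g; sodium acetate 0.886 g; fructose 1.990 g; calcium chloride 5.640 mL; magnesium chloride 0.976 mL

Working volume: 123 mL = 0.123 L.
sodium sulfate: 32.1 mmol/L × 142 g/mol × 0.123 L ÷ 1000 = 0.561 g
casein hydrolysate: 0.93 g per 100 mL × 123 mL ÷ 100 = 1.144 g
sodium acetate: 7.2 g/L × 0.123 L = 0.886 g
fructose: 89.8 mmol/L × 180.2 g/mol × 0.123 L ÷ 1000 = 1.990 g
calcium chloride: dilute stock: 6.74 mM × 123 mL ÷ 147 mM = 5.640 mL
magnesium chloride: V = C2·V2/C1 = 12.3 mM × 123 mL ÷ 1550 mM = 0.976 mL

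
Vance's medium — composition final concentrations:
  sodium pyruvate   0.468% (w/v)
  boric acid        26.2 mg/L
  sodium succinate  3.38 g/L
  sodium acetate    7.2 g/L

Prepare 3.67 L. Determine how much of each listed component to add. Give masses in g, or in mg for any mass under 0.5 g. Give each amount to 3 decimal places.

Working volume: 3.67 L.
sodium pyruvate: 0.468% w/v = 4.68 g/L → 4.68 × 3.67 L = 17.176 g
boric acid: 26.2 mg/L × 3.67 L = 96.154 mg
sodium succinate: 3.38 g/L × 3.67 L = 12.405 g
sodium acetate: 7.2 g/L × 3.67 L = 26.424 g

sodium pyruvate 17.176 g; boric acid 96.154 mg; sodium succinate 12.405 g; sodium acetate 26.424 g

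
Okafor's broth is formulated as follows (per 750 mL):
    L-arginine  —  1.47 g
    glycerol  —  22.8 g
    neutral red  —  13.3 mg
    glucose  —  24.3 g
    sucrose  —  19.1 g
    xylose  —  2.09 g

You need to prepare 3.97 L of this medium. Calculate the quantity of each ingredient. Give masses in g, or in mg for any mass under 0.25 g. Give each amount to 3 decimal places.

Scale factor = 3970 mL / 750 mL = 5.29333.
L-arginine: 1.47 g × (3970 mL / 750 mL) = 7.781 g
glycerol: 22.8 g × (3970 mL / 750 mL) = 120.688 g
neutral red: 13.3 mg × (3970 mL / 750 mL) = 70.401 mg
glucose: 24.3 g × (3970 mL / 750 mL) = 128.628 g
sucrose: 19.1 g × (3970 mL / 750 mL) = 101.103 g
xylose: 2.09 g × (3970 mL / 750 mL) = 11.063 g

L-arginine 7.781 g; glycerol 120.688 g; neutral red 70.401 mg; glucose 128.628 g; sucrose 101.103 g; xylose 11.063 g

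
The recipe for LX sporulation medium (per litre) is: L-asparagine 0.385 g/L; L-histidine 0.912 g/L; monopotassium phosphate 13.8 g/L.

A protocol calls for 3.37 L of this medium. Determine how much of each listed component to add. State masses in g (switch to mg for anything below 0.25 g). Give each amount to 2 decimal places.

L-asparagine 1.30 g; L-histidine 3.07 g; monopotassium phosphate 46.51 g

Scale factor relative to 1 L: 3.37.
L-asparagine: 0.385 g/L × 3.37 L = 1.30 g
L-histidine: 0.912 g/L × 3.37 L = 3.07 g
monopotassium phosphate: 13.8 g/L × 3.37 L = 46.51 g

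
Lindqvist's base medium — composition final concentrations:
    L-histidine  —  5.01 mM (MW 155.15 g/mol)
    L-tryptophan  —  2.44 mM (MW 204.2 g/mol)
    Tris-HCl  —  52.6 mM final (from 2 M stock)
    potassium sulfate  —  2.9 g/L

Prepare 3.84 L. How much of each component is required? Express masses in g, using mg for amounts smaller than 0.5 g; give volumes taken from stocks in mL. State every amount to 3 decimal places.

L-histidine 2.985 g; L-tryptophan 1.913 g; Tris-HCl 100.992 mL; potassium sulfate 11.136 g

Working volume: 3.84 L.
L-histidine: 5.01 mmol/L × 155.15 g/mol × 3.84 L ÷ 1000 = 2.985 g
L-tryptophan: 2.44 mmol/L × 204.2 g/mol × 3.84 L ÷ 1000 = 1.913 g
Tris-HCl: dilute stock: 52.6 mM × 3840 mL ÷ 2000 mM = 100.992 mL
potassium sulfate: 2.9 g/L × 3.84 L = 11.136 g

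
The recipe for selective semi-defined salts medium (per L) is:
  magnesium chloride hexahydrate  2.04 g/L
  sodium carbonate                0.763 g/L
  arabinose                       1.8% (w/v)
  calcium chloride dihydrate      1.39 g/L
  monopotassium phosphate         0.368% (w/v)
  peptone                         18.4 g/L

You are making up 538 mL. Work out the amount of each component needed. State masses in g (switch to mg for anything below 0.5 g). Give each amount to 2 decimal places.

magnesium chloride hexahydrate 1.10 g; sodium carbonate 410.49 mg; arabinose 9.68 g; calcium chloride dihydrate 0.75 g; monopotassium phosphate 1.98 g; peptone 9.90 g

Target volume = 538 mL = 0.538 L.
magnesium chloride hexahydrate: 2.04 g/L × 0.538 L = 1.10 g
sodium carbonate: 0.763 g/L × 0.538 L = 0.410494 g = 410.49 mg
arabinose: 1.8 g per 100 mL × 538 mL ÷ 100 = 9.68 g
calcium chloride dihydrate: 1.39 g/L × 0.538 L = 0.75 g
monopotassium phosphate: 0.368% w/v = 3.68 g/L → 3.68 × 0.538 L = 1.98 g
peptone: 18.4 g/L × 0.538 L = 9.90 g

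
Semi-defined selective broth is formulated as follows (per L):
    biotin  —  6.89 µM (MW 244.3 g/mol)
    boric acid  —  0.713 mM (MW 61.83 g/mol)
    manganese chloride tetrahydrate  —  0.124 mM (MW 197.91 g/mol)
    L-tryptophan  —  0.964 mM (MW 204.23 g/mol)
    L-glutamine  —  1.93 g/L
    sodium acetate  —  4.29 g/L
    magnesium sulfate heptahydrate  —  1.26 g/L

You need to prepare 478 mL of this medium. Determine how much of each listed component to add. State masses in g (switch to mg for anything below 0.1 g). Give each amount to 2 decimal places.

biotin 0.80 mg; boric acid 21.07 mg; manganese chloride tetrahydrate 11.73 mg; L-tryptophan 94.11 mg; L-glutamine 0.92 g; sodium acetate 2.05 g; magnesium sulfate heptahydrate 0.60 g

Scale factor relative to 1 L: 0.478.
biotin: 6.89 µmol/L × 244.3 g/mol × 0.478 L ÷ 1000 = 0.80 mg
boric acid: 0.713 mmol/L × 61.83 mg/mmol × 0.478 L = 21.07 mg
manganese chloride tetrahydrate: 0.124 mmol/L × 197.91 mg/mmol × 0.478 L = 11.73 mg
L-tryptophan: 0.964 mmol/L × 204.23 mg/mmol × 0.478 L = 94.11 mg
L-glutamine: 1.93 g/L × 0.478 L = 0.92 g
sodium acetate: 4.29 g/L × 0.478 L = 2.05 g
magnesium sulfate heptahydrate: 1.26 g/L × 0.478 L = 0.60 g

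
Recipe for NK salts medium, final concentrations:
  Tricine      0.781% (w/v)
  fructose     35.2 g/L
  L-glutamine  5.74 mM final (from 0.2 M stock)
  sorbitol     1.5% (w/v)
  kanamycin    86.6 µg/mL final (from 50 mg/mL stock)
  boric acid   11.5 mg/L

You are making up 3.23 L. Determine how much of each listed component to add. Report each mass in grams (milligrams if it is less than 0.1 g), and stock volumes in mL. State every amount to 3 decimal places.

Tricine 25.226 g; fructose 113.696 g; L-glutamine 92.701 mL; sorbitol 48.450 g; kanamycin 5.594 mL; boric acid 37.145 mg

Scale factor relative to 1 L: 3.23.
Tricine: 0.781 g per 100 mL × 3230 mL ÷ 100 = 25.226 g
fructose: 35.2 g/L × 3.23 L = 113.696 g
L-glutamine: C1V1 = C2V2 → 5.74 mM × 3230 mL ÷ 200 mM = 92.701 mL
sorbitol: 1.5 g per 100 mL × 3230 mL ÷ 100 = 48.450 g
kanamycin: C1V1 = C2V2 → 86.6 µg/mL × 3230 mL ÷ 50000 µg/mL = 5.594 mL
boric acid: 11.5 mg/L × 3.23 L = 37.145 mg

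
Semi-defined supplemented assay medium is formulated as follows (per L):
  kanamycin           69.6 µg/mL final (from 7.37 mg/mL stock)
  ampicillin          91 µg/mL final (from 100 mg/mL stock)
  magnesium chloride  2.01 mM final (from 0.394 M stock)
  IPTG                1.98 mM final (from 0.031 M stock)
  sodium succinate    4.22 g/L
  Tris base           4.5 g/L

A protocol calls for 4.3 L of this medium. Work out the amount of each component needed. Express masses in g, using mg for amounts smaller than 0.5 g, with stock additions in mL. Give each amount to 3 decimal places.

Scale factor relative to 1 L: 4.3.
kanamycin: C1V1 = C2V2 → 69.6 µg/mL × 4300 mL ÷ 7370 µg/mL = 40.608 mL
ampicillin: dilute stock: 91 µg/mL × 4300 mL ÷ 100000 µg/mL = 3.913 mL
magnesium chloride: dilute stock: 2.01 mM × 4300 mL ÷ 394 mM = 21.937 mL
IPTG: dilute stock: 1.98 mM × 4300 mL ÷ 31 mM = 274.645 mL
sodium succinate: 4.22 g/L × 4.3 L = 18.146 g
Tris base: 4.5 g/L × 4.3 L = 19.350 g

kanamycin 40.608 mL; ampicillin 3.913 mL; magnesium chloride 21.937 mL; IPTG 274.645 mL; sodium succinate 18.146 g; Tris base 19.350 g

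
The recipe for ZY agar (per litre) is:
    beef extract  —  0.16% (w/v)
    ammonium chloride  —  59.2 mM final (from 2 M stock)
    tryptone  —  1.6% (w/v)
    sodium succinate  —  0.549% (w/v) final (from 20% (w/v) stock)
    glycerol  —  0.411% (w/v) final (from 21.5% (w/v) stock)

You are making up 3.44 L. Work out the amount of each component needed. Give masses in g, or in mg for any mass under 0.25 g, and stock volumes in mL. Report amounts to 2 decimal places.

Working volume: 3.44 L.
beef extract: 0.16% w/v = 1.6 g/L → 1.6 × 3.44 L = 5.50 g
ammonium chloride: dilute stock: 59.2 mM × 3440 mL ÷ 2000 mM = 101.82 mL
tryptone: 1.6 g per 100 mL × 3440 mL ÷ 100 = 55.04 g
sodium succinate: C1V1 = C2V2 → 0.549% ÷ 20% × 3440 mL = 94.43 mL
glycerol: V = C2·V2/C1 = 0.411% ÷ 21.5% × 3440 mL = 65.76 mL

beef extract 5.50 g; ammonium chloride 101.82 mL; tryptone 55.04 g; sodium succinate 94.43 mL; glycerol 65.76 mL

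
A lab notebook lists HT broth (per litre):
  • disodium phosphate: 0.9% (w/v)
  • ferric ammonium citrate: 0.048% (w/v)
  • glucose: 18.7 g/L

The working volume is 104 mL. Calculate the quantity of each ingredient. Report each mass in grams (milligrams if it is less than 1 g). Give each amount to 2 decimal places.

disodium phosphate 936.00 mg; ferric ammonium citrate 49.92 mg; glucose 1.94 g

Working volume: 104 mL = 0.104 L.
disodium phosphate: 0.9% w/v = 9 g/L → 9 × 0.104 L = 0.936 g = 936.00 mg
ferric ammonium citrate: 0.048 g per 100 mL × 104 mL ÷ 100 = 0.04992 g = 49.92 mg
glucose: 18.7 g/L × 0.104 L = 1.94 g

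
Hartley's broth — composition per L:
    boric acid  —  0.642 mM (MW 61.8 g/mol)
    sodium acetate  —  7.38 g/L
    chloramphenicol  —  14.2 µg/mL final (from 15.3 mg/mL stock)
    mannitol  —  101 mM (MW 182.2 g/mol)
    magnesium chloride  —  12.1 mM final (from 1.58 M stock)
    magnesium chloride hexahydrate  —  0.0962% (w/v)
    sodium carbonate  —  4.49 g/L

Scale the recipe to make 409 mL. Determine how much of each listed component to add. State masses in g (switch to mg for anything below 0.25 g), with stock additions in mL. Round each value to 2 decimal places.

boric acid 16.23 mg; sodium acetate 3.02 g; chloramphenicol 0.38 mL; mannitol 7.53 g; magnesium chloride 3.13 mL; magnesium chloride hexahydrate 0.39 g; sodium carbonate 1.84 g

Target volume = 409 mL = 0.409 L.
boric acid: 0.642 mmol/L × 61.8 mg/mmol × 0.409 L = 16.23 mg
sodium acetate: 7.38 g/L × 0.409 L = 3.02 g
chloramphenicol: dilute stock: 14.2 µg/mL × 409 mL ÷ 15300 µg/mL = 0.38 mL
mannitol: 101 mmol/L × 182.2 g/mol × 0.409 L ÷ 1000 = 7.53 g
magnesium chloride: dilute stock: 12.1 mM × 409 mL ÷ 1580 mM = 3.13 mL
magnesium chloride hexahydrate: 0.0962 g per 100 mL × 409 mL ÷ 100 = 0.39 g
sodium carbonate: 4.49 g/L × 0.409 L = 1.84 g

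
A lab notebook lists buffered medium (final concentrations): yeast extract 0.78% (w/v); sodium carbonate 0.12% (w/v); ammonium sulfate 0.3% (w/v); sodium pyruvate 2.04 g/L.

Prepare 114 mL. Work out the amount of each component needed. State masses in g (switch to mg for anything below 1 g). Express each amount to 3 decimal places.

yeast extract 889.200 mg; sodium carbonate 136.800 mg; ammonium sulfate 342.000 mg; sodium pyruvate 232.560 mg

Scale factor relative to 1 L: 0.114.
yeast extract: 0.78 g per 100 mL × 114 mL ÷ 100 = 0.8892 g = 889.200 mg
sodium carbonate: 0.12 g per 100 mL × 114 mL ÷ 100 = 0.1368 g = 136.800 mg
ammonium sulfate: 0.3 g per 100 mL × 114 mL ÷ 100 = 0.342 g = 342.000 mg
sodium pyruvate: 2.04 g/L × 0.114 L = 0.23256 g = 232.560 mg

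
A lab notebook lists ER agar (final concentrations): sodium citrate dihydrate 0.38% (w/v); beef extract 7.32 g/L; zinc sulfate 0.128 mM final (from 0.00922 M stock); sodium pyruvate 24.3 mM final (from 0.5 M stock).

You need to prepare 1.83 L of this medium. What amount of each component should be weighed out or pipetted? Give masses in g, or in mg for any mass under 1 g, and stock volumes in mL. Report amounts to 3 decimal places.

sodium citrate dihydrate 6.954 g; beef extract 13.396 g; zinc sulfate 25.406 mL; sodium pyruvate 88.938 mL

Working volume: 1.83 L.
sodium citrate dihydrate: 0.38% w/v = 3.8 g/L → 3.8 × 1.83 L = 6.954 g
beef extract: 7.32 g/L × 1.83 L = 13.396 g
zinc sulfate: dilute stock: 0.128 mM × 1830 mL ÷ 9.22 mM = 25.406 mL
sodium pyruvate: V = C2·V2/C1 = 24.3 mM × 1830 mL ÷ 500 mM = 88.938 mL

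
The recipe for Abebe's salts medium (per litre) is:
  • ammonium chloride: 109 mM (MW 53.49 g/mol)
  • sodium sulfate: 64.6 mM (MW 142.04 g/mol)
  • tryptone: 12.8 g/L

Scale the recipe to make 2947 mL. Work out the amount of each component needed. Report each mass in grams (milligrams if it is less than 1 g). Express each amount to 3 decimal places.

ammonium chloride 17.182 g; sodium sulfate 27.041 g; tryptone 37.722 g

Working volume: 2947 mL = 2.947 L.
ammonium chloride: 109 mmol/L × 53.49 g/mol × 2.947 L ÷ 1000 = 17.182 g
sodium sulfate: 64.6 mmol/L × 142.04 g/mol × 2.947 L ÷ 1000 = 27.041 g
tryptone: 12.8 g/L × 2.947 L = 37.722 g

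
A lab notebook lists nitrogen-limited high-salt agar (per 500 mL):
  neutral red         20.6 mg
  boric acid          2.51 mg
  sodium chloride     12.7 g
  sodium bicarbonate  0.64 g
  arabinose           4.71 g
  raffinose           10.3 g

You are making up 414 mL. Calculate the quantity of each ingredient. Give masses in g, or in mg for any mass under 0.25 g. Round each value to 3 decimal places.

Scale factor = 414 mL / 500 mL = 0.828.
neutral red: 20.6 mg × (414 mL / 500 mL) = 17.057 mg
boric acid: 2.51 mg × (414 mL / 500 mL) = 2.078 mg
sodium chloride: 12.7 g × (414 mL / 500 mL) = 10.516 g
sodium bicarbonate: 0.64 g × (414 mL / 500 mL) = 0.530 g
arabinose: 4.71 g × (414 mL / 500 mL) = 3.900 g
raffinose: 10.3 g × (414 mL / 500 mL) = 8.528 g

neutral red 17.057 mg; boric acid 2.078 mg; sodium chloride 10.516 g; sodium bicarbonate 0.530 g; arabinose 3.900 g; raffinose 8.528 g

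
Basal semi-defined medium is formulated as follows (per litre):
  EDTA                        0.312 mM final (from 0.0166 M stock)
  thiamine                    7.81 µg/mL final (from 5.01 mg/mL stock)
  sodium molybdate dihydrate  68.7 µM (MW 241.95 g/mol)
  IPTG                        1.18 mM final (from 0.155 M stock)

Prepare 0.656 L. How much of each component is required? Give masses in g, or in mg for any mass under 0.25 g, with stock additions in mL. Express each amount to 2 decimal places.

EDTA 12.33 mL; thiamine 1.02 mL; sodium molybdate dihydrate 10.90 mg; IPTG 4.99 mL

Working volume: 0.656 L.
EDTA: V = C2·V2/C1 = 0.312 mM × 656 mL ÷ 16.6 mM = 12.33 mL
thiamine: V = C2·V2/C1 = 7.81 µg/mL × 656 mL ÷ 5010 µg/mL = 1.02 mL
sodium molybdate dihydrate: 68.7 µmol/L × 241.95 g/mol × 0.656 L ÷ 1000 = 10.90 mg
IPTG: dilute stock: 1.18 mM × 656 mL ÷ 155 mM = 4.99 mL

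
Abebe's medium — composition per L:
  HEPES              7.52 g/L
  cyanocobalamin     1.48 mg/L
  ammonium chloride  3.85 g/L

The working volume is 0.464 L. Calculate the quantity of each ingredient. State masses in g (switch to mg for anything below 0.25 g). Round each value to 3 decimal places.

Scale factor relative to 1 L: 0.464.
HEPES: 7.52 g/L × 0.464 L = 3.489 g
cyanocobalamin: 1.48 mg/L × 0.464 L = 0.687 mg
ammonium chloride: 3.85 g/L × 0.464 L = 1.786 g

HEPES 3.489 g; cyanocobalamin 0.687 mg; ammonium chloride 1.786 g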